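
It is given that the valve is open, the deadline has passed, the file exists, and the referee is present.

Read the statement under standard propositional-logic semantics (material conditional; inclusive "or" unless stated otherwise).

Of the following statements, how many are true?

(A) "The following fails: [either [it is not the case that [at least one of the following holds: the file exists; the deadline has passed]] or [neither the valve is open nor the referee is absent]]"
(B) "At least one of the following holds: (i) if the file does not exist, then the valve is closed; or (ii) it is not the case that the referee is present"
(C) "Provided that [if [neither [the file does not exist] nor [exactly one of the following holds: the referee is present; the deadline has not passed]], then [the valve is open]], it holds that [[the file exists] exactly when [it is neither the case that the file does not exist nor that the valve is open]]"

Let R = "the file exists" (T), Q = "the deadline has passed" (T), P = "the valve is open" (T), S = "the referee is present" (T).

(A): In symbols: ~(~(R | Q) | (P nor ~S))

R | Q = T | T = T
~(R | Q) = ~T = F
~S = ~T = F
P nor ~S = T nor F = F
~(R | Q) | (P nor ~S) = F | F = F
~(~(R | Q) | (P nor ~S)) = ~F = T
Hence (A) is true.

(B): In symbols: (~R -> ~P) | ~S

~R = ~T = F
~P = ~T = F
~R -> ~P = F -> F = T
~S = ~T = F
(~R -> ~P) | ~S = T | F = T
Thus (B) is true.

(C): In symbols: ((~R nor (S xor ~Q)) -> P) -> (R <-> (~R nor P))

~R = ~T = F
~Q = ~T = F
S xor ~Q = T xor F = T
~R nor (S xor ~Q) = F nor T = F
(~R nor (S xor ~Q)) -> P = F -> T = T
~R = ~T = F
~R nor P = F nor T = F
R <-> (~R nor P) = T <-> F = F
((~R nor (S xor ~Q)) -> P) -> (R <-> (~R nor P)) = T -> F = F
Thus (C) is false.

Count: 2.

2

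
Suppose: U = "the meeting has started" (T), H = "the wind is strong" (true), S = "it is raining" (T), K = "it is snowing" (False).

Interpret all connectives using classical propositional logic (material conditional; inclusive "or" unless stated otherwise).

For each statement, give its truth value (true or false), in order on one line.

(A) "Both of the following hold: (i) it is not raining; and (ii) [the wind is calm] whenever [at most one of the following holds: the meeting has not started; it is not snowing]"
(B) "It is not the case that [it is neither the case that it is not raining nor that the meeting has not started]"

(A): Parsed as not S and ((not U nand not K) -> not H)

not S = not True = False
not U = not True = False
not K = not False = True
not U nand not K = False nand True = True
not H = not True = False
(not U nand not K) -> not H = True -> False = False
not S and ((not U nand not K) -> not H) = False and False = False
Hence (A) is false.

(B): In symbols: not (not S nor not U)

not S = not True = False
not U = not True = False
not S nor not U = False nor False = True
not (not S nor not U) = not True = False
So (B) is false.

(A) false, (B) false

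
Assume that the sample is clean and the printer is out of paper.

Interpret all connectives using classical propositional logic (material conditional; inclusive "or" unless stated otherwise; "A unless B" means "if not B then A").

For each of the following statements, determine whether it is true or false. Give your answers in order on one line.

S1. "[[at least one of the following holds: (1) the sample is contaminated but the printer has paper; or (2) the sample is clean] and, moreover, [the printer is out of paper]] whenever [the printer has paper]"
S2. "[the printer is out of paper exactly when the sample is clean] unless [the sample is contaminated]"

Let Q = "the printer has paper" (F), P = "the sample is contaminated" (F).

S1: This is Q → (((P ∧ Q) ∨ ¬P) ∧ ¬Q).

P ∧ Q = F ∧ F = F
¬P = ¬F = T
(P ∧ Q) ∨ ¬P = F ∨ T = T
¬Q = ¬F = T
((P ∧ Q) ∨ ¬P) ∧ ¬Q = T ∧ T = T
Q → (((P ∧ Q) ∨ ¬P) ∧ ¬Q) = F → T = T
Thus S1 is true.

S2: In symbols: (¬Q ↔ ¬P) ∨ P

¬Q = ¬F = T
¬P = ¬F = T
¬Q ↔ ¬P = T ↔ T = T
(¬Q ↔ ¬P) ∨ P = T ∨ F = T
So S2 is true.

S1 T / S2 T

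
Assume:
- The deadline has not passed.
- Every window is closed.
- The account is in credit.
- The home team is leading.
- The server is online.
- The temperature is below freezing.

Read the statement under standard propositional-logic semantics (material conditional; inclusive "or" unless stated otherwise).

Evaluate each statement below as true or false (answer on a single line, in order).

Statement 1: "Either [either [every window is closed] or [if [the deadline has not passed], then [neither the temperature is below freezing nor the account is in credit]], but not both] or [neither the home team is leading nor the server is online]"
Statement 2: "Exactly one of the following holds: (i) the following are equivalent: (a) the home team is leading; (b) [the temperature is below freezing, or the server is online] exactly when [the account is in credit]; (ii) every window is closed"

Let P = "a window is open" (F), Q = "the deadline has passed" (F), R = "the temperature is below freezing" (T), K = "the account is overdrawn" (F), S = "the home team is leading" (T), N = "the server is online" (T).

Statement 1: In symbols: (~P xor (~Q -> (R nor ~K))) | (S nor N)

~P = ~F = T
~Q = ~F = T
~K = ~F = T
R nor ~K = T nor T = F
~Q -> (R nor ~K) = T -> F = F
~P xor (~Q -> (R nor ~K)) = T xor F = T
S nor N = T nor T = F
(~P xor (~Q -> (R nor ~K))) | (S nor N) = T | F = T
Thus Statement 1 is true.

Statement 2: In symbols: (S <-> ((R | N) <-> ~K)) xor ~P

R | N = T | T = T
~K = ~F = T
(R | N) <-> ~K = T <-> T = T
S <-> ((R | N) <-> ~K) = T <-> T = T
~P = ~F = T
(S <-> ((R | N) <-> ~K)) xor ~P = T xor T = F
Thus Statement 2 is false.

Statement 1 T; Statement 2 F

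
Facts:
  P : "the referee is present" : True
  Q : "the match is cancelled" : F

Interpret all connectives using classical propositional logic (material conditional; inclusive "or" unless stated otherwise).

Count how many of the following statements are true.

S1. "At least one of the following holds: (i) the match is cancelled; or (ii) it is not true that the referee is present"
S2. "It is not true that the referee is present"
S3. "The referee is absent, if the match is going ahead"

S1: Formalization: Q ∨ ¬P

¬P = ¬T = F
Q ∨ ¬P = F ∨ F = F
So S1 is false.

S2: This is ¬P.

¬P = ¬T = F
Hence S2 is false.

S3: Formalization: ¬Q → ¬P

¬Q = ¬F = T
¬P = ¬T = F
¬Q → ¬P = T → F = F
Thus S3 is false.

Count: 0.

0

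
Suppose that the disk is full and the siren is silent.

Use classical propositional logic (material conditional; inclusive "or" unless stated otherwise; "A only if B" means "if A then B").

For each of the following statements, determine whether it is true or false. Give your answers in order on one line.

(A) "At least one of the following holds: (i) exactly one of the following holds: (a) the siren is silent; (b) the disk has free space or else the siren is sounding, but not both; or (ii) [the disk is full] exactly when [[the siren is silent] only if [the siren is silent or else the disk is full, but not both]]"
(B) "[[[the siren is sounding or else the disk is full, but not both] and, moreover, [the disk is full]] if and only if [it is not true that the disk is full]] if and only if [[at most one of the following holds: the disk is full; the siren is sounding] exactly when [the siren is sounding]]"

Let K = "the siren is sounding" (F), M = "the disk is full" (T).

(A): This is (~K xor (~M xor K)) | (M <-> (~K -> (~K xor M))).

~K = ~F = T
~M = ~T = F
~M xor K = F xor F = F
~K xor (~M xor K) = T xor F = T
~K = ~F = T
~K = ~F = T
~K xor M = T xor T = F
~K -> (~K xor M) = T -> F = F
M <-> (~K -> (~K xor M)) = T <-> F = F
(~K xor (~M xor K)) | (M <-> (~K -> (~K xor M))) = T | F = T
Thus (A) is true.

(B): This is (((K xor M) & M) <-> ~M) <-> ((M nand K) <-> K).

K xor M = F xor T = T
(K xor M) & M = T & T = T
~M = ~T = F
((K xor M) & M) <-> ~M = T <-> F = F
M nand K = T nand F = T
(M nand K) <-> K = T <-> F = F
(((K xor M) & M) <-> ~M) <-> ((M nand K) <-> K) = F <-> F = T
So (B) is true.

(A) True / (B) True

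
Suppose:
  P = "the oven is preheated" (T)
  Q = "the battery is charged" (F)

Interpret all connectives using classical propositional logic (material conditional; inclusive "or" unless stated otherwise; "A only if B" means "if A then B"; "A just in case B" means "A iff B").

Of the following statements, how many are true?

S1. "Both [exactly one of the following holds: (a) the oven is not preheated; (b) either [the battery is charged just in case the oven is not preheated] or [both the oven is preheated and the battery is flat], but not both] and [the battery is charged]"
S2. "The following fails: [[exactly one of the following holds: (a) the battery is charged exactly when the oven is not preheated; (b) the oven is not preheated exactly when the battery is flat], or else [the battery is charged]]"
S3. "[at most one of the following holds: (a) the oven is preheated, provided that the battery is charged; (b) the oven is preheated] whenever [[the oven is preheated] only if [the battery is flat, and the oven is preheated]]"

S1: In symbols: (not P xor ((Q iff not P) xor (P and not Q))) and Q

not P = not True = False
not P = not True = False
Q iff not P = False iff False = True
not Q = not False = True
P and not Q = True and True = True
(Q iff not P) xor (P and not Q) = True xor True = False
not P xor ((Q iff not P) xor (P and not Q)) = False xor False = False
(not P xor ((Q iff not P) xor (P and not Q))) and Q = False and False = False
So S1 is false.

S2: Parsed as not (((Q iff not P) xor (not P iff not Q)) or Q)

not P = not True = False
Q iff not P = False iff False = True
not P = not True = False
not Q = not False = True
not P iff not Q = False iff True = False
(Q iff not P) xor (not P iff not Q) = True xor False = True
((Q iff not P) xor (not P iff not Q)) or Q = True or False = True
not (((Q iff not P) xor (not P iff not Q)) or Q) = not True = False
Hence S2 is false.

S3: Formalization: (P -> (not Q and P)) -> ((Q -> P) nand P)

not Q = not False = True
not Q and P = True and True = True
P -> (not Q and P) = True -> True = True
Q -> P = False -> True = True
(Q -> P) nand P = True nand True = False
(P -> (not Q and P)) -> ((Q -> P) nand P) = True -> False = False
Thus S3 is false.

0 of the 3 statements are true (none).

0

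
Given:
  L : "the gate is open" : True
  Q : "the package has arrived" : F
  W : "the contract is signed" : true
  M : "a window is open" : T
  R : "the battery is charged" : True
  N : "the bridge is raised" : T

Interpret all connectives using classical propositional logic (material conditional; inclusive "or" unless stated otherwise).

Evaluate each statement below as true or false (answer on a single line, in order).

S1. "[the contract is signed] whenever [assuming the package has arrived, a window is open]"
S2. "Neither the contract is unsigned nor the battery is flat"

S1 true, S2 true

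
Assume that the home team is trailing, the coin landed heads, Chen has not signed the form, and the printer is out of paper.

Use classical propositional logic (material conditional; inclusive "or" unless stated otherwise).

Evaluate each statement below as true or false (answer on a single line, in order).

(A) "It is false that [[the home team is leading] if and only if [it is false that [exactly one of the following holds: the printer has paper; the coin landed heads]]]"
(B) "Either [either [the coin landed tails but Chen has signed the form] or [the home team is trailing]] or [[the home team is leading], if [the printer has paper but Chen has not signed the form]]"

Let P = "the home team is leading" (False), S = "the printer has paper" (False), Q = "the coin landed heads" (True), R = "Chen has signed the form" (False).

(A): This is not (P iff not (S xor Q)).

S xor Q = False xor True = True
not (S xor Q) = not True = False
P iff not (S xor Q) = False iff False = True
not (P iff not (S xor Q)) = not True = False
So (A) is false.

(B): Parsed as ((not Q and R) or not P) or ((S and not R) -> P)

not Q = not True = False
not Q and R = False and False = False
not P = not False = True
(not Q and R) or not P = False or True = True
not R = not False = True
S and not R = False and True = False
(S and not R) -> P = False -> False = True
((not Q and R) or not P) or ((S and not R) -> P) = True or True = True
Thus (B) is true.

(A) F; (B) T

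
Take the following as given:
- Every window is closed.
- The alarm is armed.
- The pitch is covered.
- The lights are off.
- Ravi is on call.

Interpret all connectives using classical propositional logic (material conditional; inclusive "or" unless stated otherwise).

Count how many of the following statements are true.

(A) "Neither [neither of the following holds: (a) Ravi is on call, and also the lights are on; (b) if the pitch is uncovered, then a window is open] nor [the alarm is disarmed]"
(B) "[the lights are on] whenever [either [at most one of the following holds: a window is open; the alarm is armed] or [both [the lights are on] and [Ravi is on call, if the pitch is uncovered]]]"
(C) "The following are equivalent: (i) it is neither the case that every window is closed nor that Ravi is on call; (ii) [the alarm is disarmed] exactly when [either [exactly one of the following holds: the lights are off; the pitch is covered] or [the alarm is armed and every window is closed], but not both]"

2

Let K = "Ravi is on call" (True), L = "the lights are on" (False), D = "the pitch is covered" (True), H = "a window is open" (False), W = "the alarm is armed" (True).

(A): This is ((K and L) nor (not D -> H)) nor not W.

K and L = True and False = False
not D = not True = False
not D -> H = False -> False = True
(K and L) nor (not D -> H) = False nor True = False
not W = not True = False
((K and L) nor (not D -> H)) nor not W = False nor False = True
So (A) is true.

(B): Formalization: ((H nand W) or (L and (not D -> K))) -> L

H nand W = False nand True = True
not D = not True = False
not D -> K = False -> True = True
L and (not D -> K) = False and True = False
(H nand W) or (L and (not D -> K)) = True or False = True
((H nand W) or (L and (not D -> K))) -> L = True -> False = False
So (B) is false.

(C): Parsed as (not H nor K) iff (not W iff ((not L xor D) xor (W and not H)))

not H = not False = True
not H nor K = True nor True = False
not W = not True = False
not L = not False = True
not L xor D = True xor True = False
not H = not False = True
W and not H = True and True = True
(not L xor D) xor (W and not H) = False xor True = True
not W iff ((not L xor D) xor (W and not H)) = False iff True = False
(not H nor K) iff (not W iff ((not L xor D) xor (W and not H))) = False iff False = True
So (C) is true.

True statements: 2.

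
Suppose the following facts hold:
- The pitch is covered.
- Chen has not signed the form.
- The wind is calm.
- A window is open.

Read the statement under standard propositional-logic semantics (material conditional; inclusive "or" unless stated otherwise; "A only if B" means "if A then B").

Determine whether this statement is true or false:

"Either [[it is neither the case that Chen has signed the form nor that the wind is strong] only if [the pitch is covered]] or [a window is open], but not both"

False.

Let Q = "Chen has signed the form" (F), R = "the wind is strong" (F), P = "the pitch is covered" (T), S = "a window is open" (T).
This is ((Q nor R) -> P) xor S.

Q nor R = F nor F = T
(Q nor R) -> P = T -> T = T
((Q nor R) -> P) xor S = T xor T = F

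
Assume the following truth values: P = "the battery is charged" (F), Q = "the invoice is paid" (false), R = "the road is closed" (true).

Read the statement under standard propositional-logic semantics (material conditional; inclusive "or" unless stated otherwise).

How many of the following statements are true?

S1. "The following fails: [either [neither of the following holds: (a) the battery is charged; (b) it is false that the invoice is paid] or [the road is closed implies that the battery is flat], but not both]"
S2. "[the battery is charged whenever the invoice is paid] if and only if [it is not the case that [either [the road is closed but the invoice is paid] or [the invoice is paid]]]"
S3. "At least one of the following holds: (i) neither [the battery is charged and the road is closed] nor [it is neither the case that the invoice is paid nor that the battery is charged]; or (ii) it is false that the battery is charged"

2

S1: Parsed as not ((P nor not Q) xor (R -> not P))

not Q = not False = True
P nor not Q = False nor True = False
not P = not False = True
R -> not P = True -> True = True
(P nor not Q) xor (R -> not P) = False xor True = True
not ((P nor not Q) xor (R -> not P)) = not True = False
So S1 is false.

S2: Parsed as (Q -> P) iff not ((R and Q) or Q)

Q -> P = False -> False = True
R and Q = True and False = False
(R and Q) or Q = False or False = False
not ((R and Q) or Q) = not False = True
(Q -> P) iff not ((R and Q) or Q) = True iff True = True
So S2 is true.

S3: Formalization: ((P and R) nor (Q nor P)) or not P

P and R = False and True = False
Q nor P = False nor False = True
(P and R) nor (Q nor P) = False nor True = False
not P = not False = True
((P and R) nor (Q nor P)) or not P = False or True = True
Thus S3 is true.

2 of the 3 statements are true.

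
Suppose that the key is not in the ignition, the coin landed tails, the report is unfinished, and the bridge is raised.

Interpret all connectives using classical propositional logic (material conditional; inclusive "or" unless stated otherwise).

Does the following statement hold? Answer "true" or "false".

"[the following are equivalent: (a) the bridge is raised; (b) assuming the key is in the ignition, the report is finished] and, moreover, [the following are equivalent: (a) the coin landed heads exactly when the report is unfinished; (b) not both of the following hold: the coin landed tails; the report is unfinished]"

True.

Let L = "the bridge is raised" (T), W = "the key is in the ignition" (F), K = "the report is finished" (F), D = "the coin landed heads" (F).
Formalization: (L <-> (W -> K)) & ((D <-> ~K) <-> (~D nand ~K))

W -> K = F -> F = T
L <-> (W -> K) = T <-> T = T
~K = ~F = T
D <-> ~K = F <-> T = F
~D = ~F = T
~K = ~F = T
~D nand ~K = T nand T = F
(D <-> ~K) <-> (~D nand ~K) = F <-> F = T
(L <-> (W -> K)) & ((D <-> ~K) <-> (~D nand ~K)) = T & T = T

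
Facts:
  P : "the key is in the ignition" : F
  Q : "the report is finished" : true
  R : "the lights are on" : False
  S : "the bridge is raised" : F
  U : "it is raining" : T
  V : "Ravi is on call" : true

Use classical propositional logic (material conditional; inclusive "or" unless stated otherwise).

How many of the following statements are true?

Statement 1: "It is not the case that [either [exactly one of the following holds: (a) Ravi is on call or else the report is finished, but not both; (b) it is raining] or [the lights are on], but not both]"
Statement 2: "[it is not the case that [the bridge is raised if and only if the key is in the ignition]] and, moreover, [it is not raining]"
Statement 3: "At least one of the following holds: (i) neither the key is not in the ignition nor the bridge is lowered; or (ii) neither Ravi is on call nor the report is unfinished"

0

Statement 1: Parsed as ~(((V xor Q) xor U) xor R)

V xor Q = T xor T = F
(V xor Q) xor U = F xor T = T
((V xor Q) xor U) xor R = T xor F = T
~(((V xor Q) xor U) xor R) = ~T = F
Hence Statement 1 is false.

Statement 2: This is ~(S <-> P) & ~U.

S <-> P = F <-> F = T
~(S <-> P) = ~T = F
~U = ~T = F
~(S <-> P) & ~U = F & F = F
So Statement 2 is false.

Statement 3: In symbols: (~P nor ~S) | (V nor ~Q)

~P = ~F = T
~S = ~F = T
~P nor ~S = T nor T = F
~Q = ~T = F
V nor ~Q = T nor F = F
(~P nor ~S) | (V nor ~Q) = F | F = F
Hence Statement 3 is false.

True statements: 0 (none).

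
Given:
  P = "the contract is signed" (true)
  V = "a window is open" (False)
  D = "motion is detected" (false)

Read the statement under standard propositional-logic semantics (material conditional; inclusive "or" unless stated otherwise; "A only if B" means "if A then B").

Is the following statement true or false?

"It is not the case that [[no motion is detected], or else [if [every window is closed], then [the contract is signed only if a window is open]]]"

In symbols: ~(~D | (~V -> (P -> V)))

~D = ~F = T
~V = ~F = T
P -> V = T -> F = F
~V -> (P -> V) = T -> F = F
~D | (~V -> (P -> V)) = T | F = T
~(~D | (~V -> (P -> V))) = ~T = F

false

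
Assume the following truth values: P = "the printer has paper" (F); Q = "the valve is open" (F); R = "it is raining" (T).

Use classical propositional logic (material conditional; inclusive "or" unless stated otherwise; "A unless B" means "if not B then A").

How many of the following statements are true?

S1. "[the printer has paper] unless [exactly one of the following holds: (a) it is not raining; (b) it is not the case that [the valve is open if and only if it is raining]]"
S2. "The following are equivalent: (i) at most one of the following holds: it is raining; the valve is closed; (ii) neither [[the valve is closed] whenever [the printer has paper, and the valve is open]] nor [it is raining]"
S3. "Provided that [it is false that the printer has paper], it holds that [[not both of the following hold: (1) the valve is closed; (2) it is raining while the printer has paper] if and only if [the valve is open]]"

S1: This is P ∨ (¬R ⊕ ¬(Q ↔ R)).

¬R = ¬T = F
Q ↔ R = F ↔ T = F
¬(Q ↔ R) = ¬F = T
¬R ⊕ ¬(Q ↔ R) = F ⊕ T = T
P ∨ (¬R ⊕ ¬(Q ↔ R)) = F ∨ T = T
Thus S1 is true.

S2: Parsed as (R ↑ ¬Q) ↔ (((P ∧ Q) → ¬Q) ↓ R)

¬Q = ¬F = T
R ↑ ¬Q = T ↑ T = F
P ∧ Q = F ∧ F = F
¬Q = ¬F = T
(P ∧ Q) → ¬Q = F → T = T
((P ∧ Q) → ¬Q) ↓ R = T ↓ T = F
(R ↑ ¬Q) ↔ (((P ∧ Q) → ¬Q) ↓ R) = F ↔ F = T
Hence S2 is true.

S3: Parsed as ¬P → ((¬Q ↑ (R ∧ P)) ↔ Q)

¬P = ¬F = T
¬Q = ¬F = T
R ∧ P = T ∧ F = F
¬Q ↑ (R ∧ P) = T ↑ F = T
(¬Q ↑ (R ∧ P)) ↔ Q = T ↔ F = F
¬P → ((¬Q ↑ (R ∧ P)) ↔ Q) = T → F = F
So S3 is false.

Count: 2.

2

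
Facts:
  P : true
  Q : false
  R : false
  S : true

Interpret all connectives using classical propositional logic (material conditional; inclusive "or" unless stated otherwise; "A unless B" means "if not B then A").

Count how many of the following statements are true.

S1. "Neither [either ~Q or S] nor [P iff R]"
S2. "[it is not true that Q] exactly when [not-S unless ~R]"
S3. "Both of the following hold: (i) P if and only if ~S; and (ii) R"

S1: In symbols: (~Q | S) nor (P <-> R)

~Q = ~F = T
~Q | S = T | T = T
P <-> R = T <-> F = F
(~Q | S) nor (P <-> R) = T nor F = F
Hence S1 is false.

S2: This is ~Q <-> (~S | ~R).

~Q = ~F = T
~S = ~T = F
~R = ~F = T
~S | ~R = F | T = T
~Q <-> (~S | ~R) = T <-> T = T
Thus S2 is true.

S3: This is (P <-> ~S) & R.

~S = ~T = F
P <-> ~S = T <-> F = F
(P <-> ~S) & R = F & F = F
So S3 is false.

Count: 1.

1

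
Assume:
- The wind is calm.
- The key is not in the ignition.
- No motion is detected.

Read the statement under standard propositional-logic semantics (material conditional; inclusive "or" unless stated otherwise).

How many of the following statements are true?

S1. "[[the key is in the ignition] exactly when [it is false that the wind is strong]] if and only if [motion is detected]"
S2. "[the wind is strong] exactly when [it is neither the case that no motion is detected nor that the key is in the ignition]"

Let Q = "the key is in the ignition" (False), P = "the wind is strong" (False), R = "motion is detected" (False).

S1: In symbols: (Q iff not P) iff R

not P = not False = True
Q iff not P = False iff True = False
(Q iff not P) iff R = False iff False = True
Thus S1 is true.

S2: This is P iff (not R nor Q).

not R = not False = True
not R nor Q = True nor False = False
P iff (not R nor Q) = False iff False = True
Thus S2 is true.

2 of the 2 statements are true (S1, S2).

2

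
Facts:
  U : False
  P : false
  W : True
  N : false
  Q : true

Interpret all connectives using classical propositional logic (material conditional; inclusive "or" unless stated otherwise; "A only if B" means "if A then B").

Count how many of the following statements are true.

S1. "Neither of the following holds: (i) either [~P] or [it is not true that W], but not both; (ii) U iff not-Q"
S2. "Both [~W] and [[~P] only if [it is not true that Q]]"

S1: Parsed as (~P xor ~W) nor (U <-> ~Q)

~P = ~F = T
~W = ~T = F
~P xor ~W = T xor F = T
~Q = ~T = F
U <-> ~Q = F <-> F = T
(~P xor ~W) nor (U <-> ~Q) = T nor T = F
So S1 is false.

S2: In symbols: ~W & (~P -> ~Q)

~W = ~T = F
~P = ~F = T
~Q = ~T = F
~P -> ~Q = T -> F = F
~W & (~P -> ~Q) = F & F = F
So S2 is false.

True statements: 0 (none).

0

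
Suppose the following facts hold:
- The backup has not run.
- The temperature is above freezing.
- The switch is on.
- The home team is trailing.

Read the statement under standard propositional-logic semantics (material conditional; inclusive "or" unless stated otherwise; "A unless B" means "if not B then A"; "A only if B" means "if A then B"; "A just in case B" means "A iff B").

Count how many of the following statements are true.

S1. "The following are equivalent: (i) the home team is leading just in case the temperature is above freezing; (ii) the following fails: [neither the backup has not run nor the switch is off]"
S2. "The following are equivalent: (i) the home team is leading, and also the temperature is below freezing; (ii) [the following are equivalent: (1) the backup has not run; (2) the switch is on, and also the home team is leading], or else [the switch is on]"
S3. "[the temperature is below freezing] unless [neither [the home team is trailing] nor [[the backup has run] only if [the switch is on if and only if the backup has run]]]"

Let Q = "the home team is leading" (F), R = "the temperature is below freezing" (F), W = "the backup has run" (F), G = "the switch is on" (T).

S1: Formalization: (Q ↔ ¬R) ↔ ¬(¬W ↓ ¬G)

¬R = ¬F = T
Q ↔ ¬R = F ↔ T = F
¬W = ¬F = T
¬G = ¬T = F
¬W ↓ ¬G = T ↓ F = F
¬(¬W ↓ ¬G) = ¬F = T
(Q ↔ ¬R) ↔ ¬(¬W ↓ ¬G) = F ↔ T = F
Thus S1 is false.

S2: Parsed as (Q ∧ R) ↔ ((¬W ↔ (G ∧ Q)) ∨ G)

Q ∧ R = F ∧ F = F
¬W = ¬F = T
G ∧ Q = T ∧ F = F
¬W ↔ (G ∧ Q) = T ↔ F = F
(¬W ↔ (G ∧ Q)) ∨ G = F ∨ T = T
(Q ∧ R) ↔ ((¬W ↔ (G ∧ Q)) ∨ G) = F ↔ T = F
Thus S2 is false.

S3: Parsed as R ∨ (¬Q ↓ (W → (G ↔ W)))

¬Q = ¬F = T
G ↔ W = T ↔ F = F
W → (G ↔ W) = F → F = T
¬Q ↓ (W → (G ↔ W)) = T ↓ T = F
R ∨ (¬Q ↓ (W → (G ↔ W))) = F ∨ F = F
Hence S3 is false.

0 of the 3 statements are true (none).

0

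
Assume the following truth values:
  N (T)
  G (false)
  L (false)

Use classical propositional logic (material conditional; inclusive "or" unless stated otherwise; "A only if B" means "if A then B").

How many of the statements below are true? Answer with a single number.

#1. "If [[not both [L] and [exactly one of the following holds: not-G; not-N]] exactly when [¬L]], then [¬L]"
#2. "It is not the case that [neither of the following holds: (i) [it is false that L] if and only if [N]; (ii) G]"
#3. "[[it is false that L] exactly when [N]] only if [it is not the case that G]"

3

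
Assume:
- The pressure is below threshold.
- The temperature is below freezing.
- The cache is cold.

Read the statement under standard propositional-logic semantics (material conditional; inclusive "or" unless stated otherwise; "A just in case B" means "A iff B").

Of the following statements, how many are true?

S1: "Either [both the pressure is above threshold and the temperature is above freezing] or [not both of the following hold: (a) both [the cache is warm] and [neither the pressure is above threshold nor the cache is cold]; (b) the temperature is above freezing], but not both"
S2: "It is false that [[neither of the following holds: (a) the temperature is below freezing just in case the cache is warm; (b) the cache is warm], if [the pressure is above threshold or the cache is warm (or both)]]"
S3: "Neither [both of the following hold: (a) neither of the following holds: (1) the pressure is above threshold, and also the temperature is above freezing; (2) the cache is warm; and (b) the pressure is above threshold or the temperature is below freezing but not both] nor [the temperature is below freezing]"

1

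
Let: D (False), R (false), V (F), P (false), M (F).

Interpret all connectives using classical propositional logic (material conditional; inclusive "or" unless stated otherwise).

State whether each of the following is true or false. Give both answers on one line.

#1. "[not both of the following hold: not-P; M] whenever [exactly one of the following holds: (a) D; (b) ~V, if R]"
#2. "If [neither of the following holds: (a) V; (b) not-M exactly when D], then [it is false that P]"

#1 True; #2 True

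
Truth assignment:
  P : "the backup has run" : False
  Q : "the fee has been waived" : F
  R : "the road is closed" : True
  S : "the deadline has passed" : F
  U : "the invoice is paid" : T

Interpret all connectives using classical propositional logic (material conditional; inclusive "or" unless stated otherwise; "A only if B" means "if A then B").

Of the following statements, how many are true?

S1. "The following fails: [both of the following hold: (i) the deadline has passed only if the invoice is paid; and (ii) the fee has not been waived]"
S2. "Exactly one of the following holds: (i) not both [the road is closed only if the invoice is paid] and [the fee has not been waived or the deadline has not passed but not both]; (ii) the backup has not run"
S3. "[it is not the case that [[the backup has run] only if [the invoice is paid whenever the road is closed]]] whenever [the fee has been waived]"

S1: Parsed as not ((S -> U) and not Q)

S -> U = False -> True = True
not Q = not False = True
(S -> U) and not Q = True and True = True
not ((S -> U) and not Q) = not True = False
Thus S1 is false.

S2: This is ((R -> U) nand (not Q xor not S)) xor not P.

R -> U = True -> True = True
not Q = not False = True
not S = not False = True
not Q xor not S = True xor True = False
(R -> U) nand (not Q xor not S) = True nand False = True
not P = not False = True
((R -> U) nand (not Q xor not S)) xor not P = True xor True = False
Hence S2 is false.

S3: In symbols: Q -> not (P -> (R -> U))

R -> U = True -> True = True
P -> (R -> U) = False -> True = True
not (P -> (R -> U)) = not True = False
Q -> not (P -> (R -> U)) = False -> False = True
Thus S3 is true.

True statements: 1.

1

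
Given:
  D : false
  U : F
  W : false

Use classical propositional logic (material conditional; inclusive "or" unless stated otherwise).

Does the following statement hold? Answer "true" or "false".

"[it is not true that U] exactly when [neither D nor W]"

The statement is true.

This is ¬U ↔ (D ↓ W).

¬U = ¬F = T
D ↓ W = F ↓ F = T
¬U ↔ (D ↓ W) = T ↔ T = T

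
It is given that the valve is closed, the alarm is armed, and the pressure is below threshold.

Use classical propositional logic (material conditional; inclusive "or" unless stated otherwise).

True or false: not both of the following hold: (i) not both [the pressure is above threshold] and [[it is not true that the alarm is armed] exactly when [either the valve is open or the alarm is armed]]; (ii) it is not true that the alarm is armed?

True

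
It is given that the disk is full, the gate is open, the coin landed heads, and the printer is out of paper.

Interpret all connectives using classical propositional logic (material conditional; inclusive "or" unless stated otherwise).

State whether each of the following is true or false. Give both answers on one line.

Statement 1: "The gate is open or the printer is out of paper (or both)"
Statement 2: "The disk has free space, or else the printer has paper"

Let N = "the gate is open" (T), Q = "the printer has paper" (F), U = "the disk is full" (T).

Statement 1: In symbols: N | ~Q

~Q = ~F = T
N | ~Q = T | T = T
So Statement 1 is true.

Statement 2: This is ~U | Q.

~U = ~T = F
~U | Q = F | F = F
So Statement 2 is false.

Statement 1 true, Statement 2 false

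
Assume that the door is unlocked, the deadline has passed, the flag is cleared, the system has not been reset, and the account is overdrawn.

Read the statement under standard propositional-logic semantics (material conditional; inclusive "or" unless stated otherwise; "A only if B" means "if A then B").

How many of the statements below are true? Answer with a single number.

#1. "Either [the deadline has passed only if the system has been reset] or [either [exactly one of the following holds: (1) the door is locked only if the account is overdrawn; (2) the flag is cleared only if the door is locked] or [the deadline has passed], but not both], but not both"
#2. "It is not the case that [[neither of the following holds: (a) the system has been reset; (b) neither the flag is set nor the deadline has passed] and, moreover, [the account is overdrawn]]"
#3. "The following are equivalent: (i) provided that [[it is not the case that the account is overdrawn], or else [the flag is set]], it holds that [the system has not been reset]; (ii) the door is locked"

0

Let Q = "the deadline has passed" (True), S = "the system has been reset" (False), P = "the door is locked" (False), U = "the account is overdrawn" (True), R = "the flag is set" (False).

#1: Parsed as (Q -> S) xor (((P -> U) xor (not R -> P)) xor Q)

Q -> S = True -> False = False
P -> U = False -> True = True
not R = not False = True
not R -> P = True -> False = False
(P -> U) xor (not R -> P) = True xor False = True
((P -> U) xor (not R -> P)) xor Q = True xor True = False
(Q -> S) xor (((P -> U) xor (not R -> P)) xor Q) = False xor False = False
Hence #1 is false.

#2: Formalization: not ((S nor (R nor Q)) and U)

R nor Q = False nor True = False
S nor (R nor Q) = False nor False = True
(S nor (R nor Q)) and U = True and True = True
not ((S nor (R nor Q)) and U) = not True = False
So #2 is false.

#3: Parsed as ((not U or R) -> not S) iff P

not U = not True = False
not U or R = False or False = False
not S = not False = True
(not U or R) -> not S = False -> True = True
((not U or R) -> not S) iff P = True iff False = False
Thus #3 is false.

Count: 0.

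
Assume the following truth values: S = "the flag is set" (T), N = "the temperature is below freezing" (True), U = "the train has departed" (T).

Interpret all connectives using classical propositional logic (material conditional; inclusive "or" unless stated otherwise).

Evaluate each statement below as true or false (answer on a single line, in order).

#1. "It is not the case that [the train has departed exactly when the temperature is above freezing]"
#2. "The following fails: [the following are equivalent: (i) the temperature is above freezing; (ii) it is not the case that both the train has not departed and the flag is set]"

#1 true / #2 true

#1: In symbols: ~(U <-> ~N)

~N = ~T = F
U <-> ~N = T <-> F = F
~(U <-> ~N) = ~F = T
So #1 is true.

#2: This is ~(~N <-> (~U nand S)).

~N = ~T = F
~U = ~T = F
~U nand S = F nand T = T
~N <-> (~U nand S) = F <-> T = F
~(~N <-> (~U nand S)) = ~F = T
Hence #2 is true.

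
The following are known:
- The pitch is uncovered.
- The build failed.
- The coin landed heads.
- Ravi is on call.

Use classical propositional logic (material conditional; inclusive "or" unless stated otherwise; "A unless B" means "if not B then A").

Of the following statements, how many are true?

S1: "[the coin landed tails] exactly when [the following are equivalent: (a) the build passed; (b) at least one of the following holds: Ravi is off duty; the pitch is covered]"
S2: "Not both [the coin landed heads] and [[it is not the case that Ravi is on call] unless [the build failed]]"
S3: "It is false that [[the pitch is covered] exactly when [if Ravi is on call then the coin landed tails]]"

Let D = "the coin landed heads" (T), Q = "the build passed" (F), M = "Ravi is on call" (T), N = "the pitch is covered" (F).

S1: Formalization: ~D <-> (Q <-> (~M | N))

~D = ~T = F
~M = ~T = F
~M | N = F | F = F
Q <-> (~M | N) = F <-> F = T
~D <-> (Q <-> (~M | N)) = F <-> T = F
Thus S1 is false.

S2: Parsed as D nand (~M | ~Q)

~M = ~T = F
~Q = ~F = T
~M | ~Q = F | T = T
D nand (~M | ~Q) = T nand T = F
So S2 is false.

S3: Formalization: ~(N <-> (M -> ~D))

~D = ~T = F
M -> ~D = T -> F = F
N <-> (M -> ~D) = F <-> F = T
~(N <-> (M -> ~D)) = ~T = F
So S3 is false.

0 of the 3 statements are true (none).

0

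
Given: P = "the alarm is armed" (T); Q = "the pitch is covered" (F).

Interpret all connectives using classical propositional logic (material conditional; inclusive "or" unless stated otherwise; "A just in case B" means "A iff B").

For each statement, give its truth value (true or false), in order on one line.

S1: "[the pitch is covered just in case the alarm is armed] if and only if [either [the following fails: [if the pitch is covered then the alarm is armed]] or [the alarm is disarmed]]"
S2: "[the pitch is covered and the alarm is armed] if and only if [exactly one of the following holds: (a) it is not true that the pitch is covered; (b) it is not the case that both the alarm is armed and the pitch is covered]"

S1 true / S2 true

S1: In symbols: (Q <-> P) <-> (~(Q -> P) | ~P)

Q <-> P = F <-> T = F
Q -> P = F -> T = T
~(Q -> P) = ~T = F
~P = ~T = F
~(Q -> P) | ~P = F | F = F
(Q <-> P) <-> (~(Q -> P) | ~P) = F <-> F = T
So S1 is true.

S2: Parsed as (Q & P) <-> (~Q xor (P nand Q))

Q & P = F & T = F
~Q = ~F = T
P nand Q = T nand F = T
~Q xor (P nand Q) = T xor T = F
(Q & P) <-> (~Q xor (P nand Q)) = F <-> F = T
Thus S2 is true.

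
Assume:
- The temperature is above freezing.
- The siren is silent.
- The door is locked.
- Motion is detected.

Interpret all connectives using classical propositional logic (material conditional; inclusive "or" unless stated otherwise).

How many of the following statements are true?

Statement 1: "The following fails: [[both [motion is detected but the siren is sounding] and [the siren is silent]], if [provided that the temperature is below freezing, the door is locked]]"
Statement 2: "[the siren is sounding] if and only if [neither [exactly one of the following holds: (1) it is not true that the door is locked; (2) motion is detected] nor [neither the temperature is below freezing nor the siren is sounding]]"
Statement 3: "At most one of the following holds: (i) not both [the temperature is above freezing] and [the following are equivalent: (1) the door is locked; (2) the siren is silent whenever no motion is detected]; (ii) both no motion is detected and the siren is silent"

3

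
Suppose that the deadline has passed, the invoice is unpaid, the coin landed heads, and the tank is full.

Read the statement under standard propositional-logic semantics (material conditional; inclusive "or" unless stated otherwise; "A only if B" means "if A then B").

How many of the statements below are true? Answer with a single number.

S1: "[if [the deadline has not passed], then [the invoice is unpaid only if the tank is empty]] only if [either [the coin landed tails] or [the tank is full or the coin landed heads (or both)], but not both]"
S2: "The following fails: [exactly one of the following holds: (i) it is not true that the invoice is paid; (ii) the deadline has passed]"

2

Let P = "the deadline has passed" (True), Q = "the invoice is paid" (False), S = "the tank is full" (True), R = "the coin landed heads" (True).

S1: Parsed as (not P -> (not Q -> not S)) -> (not R xor (S or R))

not P = not True = False
not Q = not False = True
not S = not True = False
not Q -> not S = True -> False = False
not P -> (not Q -> not S) = False -> False = True
not R = not True = False
S or R = True or True = True
not R xor (S or R) = False xor True = True
(not P -> (not Q -> not S)) -> (not R xor (S or R)) = True -> True = True
Hence S1 is true.

S2: Parsed as not (not Q xor P)

not Q = not False = True
not Q xor P = True xor True = False
not (not Q xor P) = not False = True
So S2 is true.

2 of the 2 statements are true (S1, S2).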